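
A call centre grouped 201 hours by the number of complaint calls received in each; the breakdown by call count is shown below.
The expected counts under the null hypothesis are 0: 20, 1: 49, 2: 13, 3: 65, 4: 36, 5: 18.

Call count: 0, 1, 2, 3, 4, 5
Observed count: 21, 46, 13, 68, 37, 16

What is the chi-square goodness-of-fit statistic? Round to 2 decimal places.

0: (21 − 20)²/20 = 1/20 = 0.050
1: (46 − 49)²/49 = 9/49 = 0.184
2: (13 − 13)²/13 = 0/13 = 0.000
3: (68 − 65)²/65 = 9/65 = 0.138
4: (37 − 36)²/36 = 1/36 = 0.028
5: (16 − 18)²/18 = 4/18 = 0.222
Sum = 0.62

0.62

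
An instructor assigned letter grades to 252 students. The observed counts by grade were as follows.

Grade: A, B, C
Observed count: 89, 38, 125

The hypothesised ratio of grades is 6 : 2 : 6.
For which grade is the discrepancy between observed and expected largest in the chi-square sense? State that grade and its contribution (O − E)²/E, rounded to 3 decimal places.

Ratio total = 14. Expected counts: 252×6/14 = 108, 252×2/14 = 36, 252×6/14 = 108.
A: (89 − 108)²/108 = 361/108 = 3.3426
B: (38 − 36)²/36 = 4/36 = 0.1111
C: (125 − 108)²/108 = 289/108 = 2.6759
The largest term is for A: 3.343.

A, 3.343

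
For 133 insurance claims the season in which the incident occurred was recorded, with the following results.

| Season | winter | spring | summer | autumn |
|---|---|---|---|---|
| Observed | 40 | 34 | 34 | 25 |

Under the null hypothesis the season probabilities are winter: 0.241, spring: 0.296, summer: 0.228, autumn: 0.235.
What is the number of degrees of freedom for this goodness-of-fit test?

There are k = 4 categories and no parameters were estimated from the data, so df = 4 − 1 = 3.

3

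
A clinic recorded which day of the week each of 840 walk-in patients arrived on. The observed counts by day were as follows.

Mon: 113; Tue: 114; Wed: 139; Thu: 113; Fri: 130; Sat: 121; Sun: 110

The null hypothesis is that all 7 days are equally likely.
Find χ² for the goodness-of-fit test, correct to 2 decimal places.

5.80

Under H₀ each category has probability 1/7, so each expected count is 840/7 = 120.
Mon: (113 − 120)²/120 = 49/120 = 0.408
Tue: (114 − 120)²/120 = 36/120 = 0.300
Wed: (139 − 120)²/120 = 361/120 = 3.008
Thu: (113 − 120)²/120 = 49/120 = 0.408
Fri: (130 − 120)²/120 = 100/120 = 0.833
Sat: (121 − 120)²/120 = 1/120 = 0.008
Sun: (110 − 120)²/120 = 100/120 = 0.833
Sum = 5.80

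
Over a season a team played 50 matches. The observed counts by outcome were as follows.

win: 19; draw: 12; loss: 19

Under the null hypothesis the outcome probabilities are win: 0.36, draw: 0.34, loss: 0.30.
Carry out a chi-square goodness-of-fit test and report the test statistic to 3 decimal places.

Expected counts E_i = n·p_i: 50×0.36 = 18, 50×0.34 = 17, 50×0.30 = 15.
win: (19 − 18)²/18 = 1/18 = 0.0556
draw: (12 − 17)²/17 = 25/17 = 1.4706
loss: (19 − 15)²/15 = 16/15 = 1.0667
Sum = 2.593

2.593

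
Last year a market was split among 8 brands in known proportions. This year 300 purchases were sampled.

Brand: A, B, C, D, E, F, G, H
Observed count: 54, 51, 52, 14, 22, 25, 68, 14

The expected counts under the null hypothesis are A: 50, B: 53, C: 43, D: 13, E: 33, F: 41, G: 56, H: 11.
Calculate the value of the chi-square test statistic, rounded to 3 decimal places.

15.656

χ² = (54−50)²/50 + (51−53)²/53 + (52−43)²/43 + (14−13)²/13 + (22−33)²/33 + (25−41)²/41 + (68−56)²/56 + (14−11)²/11
   = 0.3200 + 0.0755 + 1.8837 + 0.0769 + 3.6667 + 6.2439 + 2.5714 + 0.8182
Sum = 15.656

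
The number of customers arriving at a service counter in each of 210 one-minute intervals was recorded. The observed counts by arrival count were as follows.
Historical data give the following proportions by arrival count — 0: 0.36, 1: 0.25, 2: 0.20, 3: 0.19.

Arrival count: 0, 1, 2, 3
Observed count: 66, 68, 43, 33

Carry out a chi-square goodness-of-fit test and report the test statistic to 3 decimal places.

Expected counts E_i = n·p_i: 210×0.36 = 75.6, 210×0.25 = 52.5, 210×0.20 = 42, 210×0.19 = 39.9.
χ² = (66−75.6)²/75.6 + (68−52.5)²/52.5 + (43−42)²/42 + (33−39.9)²/39.9
   = 1.2190 + 4.5762 + 0.0238 + 1.1932
Sum = 7.012

7.012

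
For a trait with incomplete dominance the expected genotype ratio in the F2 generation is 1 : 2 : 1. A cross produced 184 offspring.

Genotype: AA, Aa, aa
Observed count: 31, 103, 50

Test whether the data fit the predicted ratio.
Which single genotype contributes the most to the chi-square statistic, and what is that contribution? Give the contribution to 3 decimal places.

Ratio total = 4. Expected counts: 184×1/4 = 46, 184×2/4 = 92, 184×1/4 = 46.
AA: (31 − 46)²/46 = 225/46 = 4.8913
Aa: (103 − 92)²/92 = 121/92 = 1.3152
aa: (50 − 46)²/46 = 16/46 = 0.3478
The largest term is for AA: 4.891.

AA, 4.891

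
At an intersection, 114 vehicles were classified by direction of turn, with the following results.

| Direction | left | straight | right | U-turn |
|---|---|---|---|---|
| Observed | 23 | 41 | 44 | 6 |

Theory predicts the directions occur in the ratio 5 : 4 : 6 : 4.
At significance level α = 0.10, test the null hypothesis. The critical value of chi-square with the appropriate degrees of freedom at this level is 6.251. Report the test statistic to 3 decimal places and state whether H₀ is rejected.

28.953; reject

Ratio total = 19. Expected counts: 114×5/19 = 30, 114×4/19 = 24, 114×6/19 = 36, 114×4/19 = 24.
χ² = (23−30)²/30 + (41−24)²/24 + (44−36)²/36 + (6−24)²/24
   = 1.6333 + 12.0417 + 1.7778 + 13.5000
Sum = 28.953
df = 3. Since 28.953 > 6.251, we reject H₀.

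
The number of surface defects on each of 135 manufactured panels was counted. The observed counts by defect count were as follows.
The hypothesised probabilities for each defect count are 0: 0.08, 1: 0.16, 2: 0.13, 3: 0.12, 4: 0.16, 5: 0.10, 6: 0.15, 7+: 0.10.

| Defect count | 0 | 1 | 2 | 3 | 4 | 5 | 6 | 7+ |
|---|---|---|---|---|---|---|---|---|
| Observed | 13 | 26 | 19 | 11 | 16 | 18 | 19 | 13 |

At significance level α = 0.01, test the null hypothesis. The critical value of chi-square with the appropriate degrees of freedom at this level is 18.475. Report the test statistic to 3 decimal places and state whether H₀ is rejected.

Expected counts E_i = n·p_i: 135×0.08 = 10.8, 135×0.16 = 21.6, 135×0.13 = 17.55, 135×0.12 = 16.2, 135×0.16 = 21.6, 135×0.10 = 13.5, 135×0.15 = 20.25, 135×0.10 = 13.5.
0: (13 − 10.8)²/10.8 = 4.84/10.8 = 0.4481
1: (26 − 21.6)²/21.6 = 19.36/21.6 = 0.8963
2: (19 − 17.55)²/17.55 = 2.1025/17.55 = 0.1198
3: (11 − 16.2)²/16.2 = 27.04/16.2 = 1.6691
4: (16 − 21.6)²/21.6 = 31.36/21.6 = 1.4519
5: (18 − 13.5)²/13.5 = 20.25/13.5 = 1.5000
6: (19 − 20.25)²/20.25 = 1.5625/20.25 = 0.0772
7+: (13 − 13.5)²/13.5 = 0.25/13.5 = 0.0185
Sum = 6.181
df = 7. Since 6.181 < 18.475, we do not reject H₀.

6.181; do not reject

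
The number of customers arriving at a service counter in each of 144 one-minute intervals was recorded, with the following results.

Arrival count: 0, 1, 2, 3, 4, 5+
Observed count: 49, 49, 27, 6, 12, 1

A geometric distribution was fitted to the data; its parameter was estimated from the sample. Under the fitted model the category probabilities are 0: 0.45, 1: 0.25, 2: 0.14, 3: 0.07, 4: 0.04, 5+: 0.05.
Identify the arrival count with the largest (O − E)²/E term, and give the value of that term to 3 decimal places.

4, 6.760

Expected counts E_i = n·p_i: 144×0.45 = 64.8, 144×0.25 = 36, 144×0.14 = 20.16, 144×0.07 = 10.08, 144×0.04 = 5.76, 144×0.05 = 7.2.
χ² = (49−64.8)²/64.8 + (49−36)²/36 + (27−20.16)²/20.16 + (6−10.08)²/10.08 + (12−5.76)²/5.76 + (1−7.2)²/7.2
   = 3.8525 + 4.6944 + 2.3207 + 1.6514 + 6.7600 + 5.3389
The largest term is for 4: 6.760.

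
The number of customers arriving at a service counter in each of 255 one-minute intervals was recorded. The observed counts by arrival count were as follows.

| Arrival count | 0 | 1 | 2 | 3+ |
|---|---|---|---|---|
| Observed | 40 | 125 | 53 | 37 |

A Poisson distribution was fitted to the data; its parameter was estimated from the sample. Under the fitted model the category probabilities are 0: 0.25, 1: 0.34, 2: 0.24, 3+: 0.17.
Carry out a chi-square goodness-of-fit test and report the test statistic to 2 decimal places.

27.80

Expected counts E_i = n·p_i: 255×0.25 = 63.75, 255×0.34 = 86.7, 255×0.24 = 61.2, 255×0.17 = 43.35.
χ² = (40−63.75)²/63.75 + (125−86.7)²/86.7 + (53−61.2)²/61.2 + (37−43.35)²/43.35
   = 8.848 + 16.919 + 1.099 + 0.930
Sum = 27.80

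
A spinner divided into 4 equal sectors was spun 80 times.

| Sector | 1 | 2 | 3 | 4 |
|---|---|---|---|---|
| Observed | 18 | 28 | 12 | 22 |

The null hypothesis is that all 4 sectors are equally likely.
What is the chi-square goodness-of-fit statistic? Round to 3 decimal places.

6.800

Expected count for each of the 4 categories: 80/4 = 20.
χ² = (18−20)²/20 + (28−20)²/20 + (12−20)²/20 + (22−20)²/20
   = 0.2000 + 3.2000 + 3.2000 + 0.2000
Sum = 6.800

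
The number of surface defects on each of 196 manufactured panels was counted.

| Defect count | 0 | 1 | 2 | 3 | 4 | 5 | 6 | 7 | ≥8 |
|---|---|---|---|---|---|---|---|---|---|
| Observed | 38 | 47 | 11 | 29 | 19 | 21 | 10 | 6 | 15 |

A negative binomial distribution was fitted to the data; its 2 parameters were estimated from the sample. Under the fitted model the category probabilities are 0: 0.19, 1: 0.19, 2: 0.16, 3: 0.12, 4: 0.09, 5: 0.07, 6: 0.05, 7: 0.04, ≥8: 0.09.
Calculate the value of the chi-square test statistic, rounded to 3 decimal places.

21.867

Expected counts E_i = n·p_i: 196×0.19 = 37.24, 196×0.19 = 37.24, 196×0.16 = 31.36, 196×0.12 = 23.52, 196×0.09 = 17.64, 196×0.07 = 13.72, 196×0.05 = 9.8, 196×0.04 = 7.84, 196×0.09 = 17.64.
χ² = (38−37.24)²/37.24 + (47−37.24)²/37.24 + (11−31.36)²/31.36 + (29−23.52)²/23.52 + (19−17.64)²/17.64 + (21−13.72)²/13.72 + (10−9.8)²/9.8 + (6−7.84)²/7.84 + (15−17.64)²/17.64
   = 0.0155 + 2.5579 + 13.2184 + 1.2768 + 0.1049 + 3.8629 + 0.0041 + 0.4318 + 0.3951
Sum = 21.867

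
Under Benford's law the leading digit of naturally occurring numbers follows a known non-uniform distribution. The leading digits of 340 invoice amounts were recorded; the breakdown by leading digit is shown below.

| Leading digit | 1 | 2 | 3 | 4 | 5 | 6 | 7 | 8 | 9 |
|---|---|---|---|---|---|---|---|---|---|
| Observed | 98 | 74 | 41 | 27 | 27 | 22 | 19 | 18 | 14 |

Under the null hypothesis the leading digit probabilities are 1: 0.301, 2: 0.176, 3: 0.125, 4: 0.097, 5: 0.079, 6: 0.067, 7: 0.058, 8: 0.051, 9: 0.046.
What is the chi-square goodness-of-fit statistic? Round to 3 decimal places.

Expected counts E_i = n·p_i: 340×0.301 = 102.34, 340×0.176 = 59.84, 340×0.125 = 42.5, 340×0.097 = 32.98, 340×0.079 = 26.86, 340×0.067 = 22.78, 340×0.058 = 19.72, 340×0.051 = 17.34, 340×0.046 = 15.64.
1: (98 − 102.34)²/102.34 = 18.8356/102.34 = 0.1840
2: (74 − 59.84)²/59.84 = 200.5056/59.84 = 3.3507
3: (41 − 42.5)²/42.5 = 2.25/42.5 = 0.0529
4: (27 − 32.98)²/32.98 = 35.7604/32.98 = 1.0843
5: (27 − 26.86)²/26.86 = 0.0196/26.86 = 0.0007
6: (22 − 22.78)²/22.78 = 0.6084/22.78 = 0.0267
7: (19 − 19.72)²/19.72 = 0.5184/19.72 = 0.0263
8: (18 − 17.34)²/17.34 = 0.4356/17.34 = 0.0251
9: (14 − 15.64)²/15.64 = 2.6896/15.64 = 0.1720
Sum = 4.923

4.923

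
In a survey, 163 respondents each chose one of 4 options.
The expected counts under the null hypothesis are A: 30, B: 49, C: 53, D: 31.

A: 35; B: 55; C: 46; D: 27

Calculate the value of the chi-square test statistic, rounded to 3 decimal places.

3.009

χ² = (35−30)²/30 + (55−49)²/49 + (46−53)²/53 + (27−31)²/31
   = 0.8333 + 0.7347 + 0.9245 + 0.5161
Sum = 3.009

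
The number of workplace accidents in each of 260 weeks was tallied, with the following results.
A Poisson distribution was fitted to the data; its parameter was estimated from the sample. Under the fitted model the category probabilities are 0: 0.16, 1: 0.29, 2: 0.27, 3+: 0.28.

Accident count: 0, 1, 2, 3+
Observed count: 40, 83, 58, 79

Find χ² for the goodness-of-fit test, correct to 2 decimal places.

Expected counts E_i = n·p_i: 260×0.16 = 41.6, 260×0.29 = 75.4, 260×0.27 = 70.2, 260×0.28 = 72.8.
0: (40 − 41.6)²/41.6 = 2.56/41.6 = 0.062
1: (83 − 75.4)²/75.4 = 57.76/75.4 = 0.766
2: (58 − 70.2)²/70.2 = 148.84/70.2 = 2.120
3+: (79 − 72.8)²/72.8 = 38.44/72.8 = 0.528
Sum = 3.48

3.48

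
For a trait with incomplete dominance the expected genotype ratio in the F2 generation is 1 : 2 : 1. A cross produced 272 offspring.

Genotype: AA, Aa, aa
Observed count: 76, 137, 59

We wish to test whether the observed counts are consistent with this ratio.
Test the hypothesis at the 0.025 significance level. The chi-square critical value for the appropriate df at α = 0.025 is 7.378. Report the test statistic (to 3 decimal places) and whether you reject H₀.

2.140; do not reject

Ratio total = 4. Expected counts: 272×1/4 = 68, 272×2/4 = 136, 272×1/4 = 68.
cat         O        E   (O−E)²/E
AA         76       68     0.9412
Aa        137      136     0.0074
aa         59       68     1.1912
Sum = 2.140
df = 2. Since 2.140 < 7.378, we do not reject H₀.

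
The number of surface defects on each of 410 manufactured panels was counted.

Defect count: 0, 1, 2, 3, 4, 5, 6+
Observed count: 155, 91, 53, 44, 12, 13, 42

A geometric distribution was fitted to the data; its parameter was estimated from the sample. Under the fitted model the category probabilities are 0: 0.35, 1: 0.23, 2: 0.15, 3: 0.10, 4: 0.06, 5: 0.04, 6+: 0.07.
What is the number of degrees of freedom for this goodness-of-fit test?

There are k = 7 categories and 1 parameter estimated from the data, so df = 7 − 1 − 1 = 5.

5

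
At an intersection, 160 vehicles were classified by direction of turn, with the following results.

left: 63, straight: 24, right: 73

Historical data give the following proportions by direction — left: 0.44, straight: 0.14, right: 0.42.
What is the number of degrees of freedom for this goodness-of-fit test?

There are k = 3 categories and no parameters were estimated from the data, so df = 3 − 1 = 2.

2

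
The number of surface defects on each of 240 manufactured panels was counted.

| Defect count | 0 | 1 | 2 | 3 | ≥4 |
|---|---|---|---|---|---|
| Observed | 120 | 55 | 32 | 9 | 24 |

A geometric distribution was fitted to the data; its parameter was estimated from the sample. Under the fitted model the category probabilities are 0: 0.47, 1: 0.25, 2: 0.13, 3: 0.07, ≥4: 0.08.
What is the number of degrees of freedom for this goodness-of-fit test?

3

There are k = 5 categories and 1 parameter estimated from the data, so df = 5 − 1 − 1 = 3.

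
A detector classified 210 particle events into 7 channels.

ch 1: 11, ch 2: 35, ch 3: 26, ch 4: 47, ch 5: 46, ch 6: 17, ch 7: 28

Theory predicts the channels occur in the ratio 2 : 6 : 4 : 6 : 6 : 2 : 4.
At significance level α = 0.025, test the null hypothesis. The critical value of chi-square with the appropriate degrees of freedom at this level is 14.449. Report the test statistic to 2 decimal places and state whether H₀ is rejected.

Ratio total = 30. Expected counts: 210×2/30 = 14, 210×6/30 = 42, 210×4/30 = 28, 210×6/30 = 42, 210×6/30 = 42, 210×2/30 = 14, 210×4/30 = 28.
ch 1: (11 − 14)²/14 = 9/14 = 0.643
ch 2: (35 − 42)²/42 = 49/42 = 1.167
ch 3: (26 − 28)²/28 = 4/28 = 0.143
ch 4: (47 − 42)²/42 = 25/42 = 0.595
ch 5: (46 − 42)²/42 = 16/42 = 0.381
ch 6: (17 − 14)²/14 = 9/14 = 0.643
ch 7: (28 − 28)²/28 = 0/28 = 0.000
Sum = 3.57
df = 6. Since 3.57 < 14.449, we do not reject H₀.

3.57; do not reject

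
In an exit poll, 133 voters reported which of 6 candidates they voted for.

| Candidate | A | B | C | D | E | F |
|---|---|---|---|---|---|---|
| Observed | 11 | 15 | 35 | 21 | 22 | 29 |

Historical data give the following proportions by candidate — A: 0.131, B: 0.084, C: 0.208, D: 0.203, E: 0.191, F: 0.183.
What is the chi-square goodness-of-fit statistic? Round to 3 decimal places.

8.306

Expected counts E_i = n·p_i: 133×0.131 = 17.423, 133×0.084 = 11.172, 133×0.208 = 27.664, 133×0.203 = 26.999, 133×0.191 = 25.403, 133×0.183 = 24.339.
cat         O        E   (O−E)²/E
A          11   17.423     2.3678
B          15   11.172     1.3116
C          35   27.664     1.9454
D          21   26.999     1.3329
E          22   25.403     0.4559
F          29   24.339     0.8926
Sum = 8.306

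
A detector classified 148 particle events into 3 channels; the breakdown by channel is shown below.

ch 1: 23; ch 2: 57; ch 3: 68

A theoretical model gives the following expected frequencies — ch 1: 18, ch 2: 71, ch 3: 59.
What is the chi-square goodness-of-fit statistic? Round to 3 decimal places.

χ² = (23−18)²/18 + (57−71)²/71 + (68−59)²/59
   = 1.3889 + 2.7606 + 1.3729
Sum = 5.522

5.522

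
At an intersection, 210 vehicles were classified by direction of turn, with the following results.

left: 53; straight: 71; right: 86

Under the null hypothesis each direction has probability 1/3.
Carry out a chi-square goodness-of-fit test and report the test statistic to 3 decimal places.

7.800

Under H₀ each category has probability 1/3, so each expected count is 210/3 = 70.
left: (53 − 70)²/70 = 289/70 = 4.1286
straight: (71 − 70)²/70 = 1/70 = 0.0143
right: (86 − 70)²/70 = 256/70 = 3.6571
Sum = 7.800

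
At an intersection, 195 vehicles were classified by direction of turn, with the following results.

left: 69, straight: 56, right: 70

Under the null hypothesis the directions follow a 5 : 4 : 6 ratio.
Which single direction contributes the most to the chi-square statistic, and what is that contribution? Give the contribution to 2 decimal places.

Ratio total = 15. Expected counts: 195×5/15 = 65, 195×4/15 = 52, 195×6/15 = 78.
cat           O        E   (O−E)²/E
left         69       65      0.246
straight     56       52      0.308
right        70       78      0.821
The largest term is for right: 0.82.

right, 0.82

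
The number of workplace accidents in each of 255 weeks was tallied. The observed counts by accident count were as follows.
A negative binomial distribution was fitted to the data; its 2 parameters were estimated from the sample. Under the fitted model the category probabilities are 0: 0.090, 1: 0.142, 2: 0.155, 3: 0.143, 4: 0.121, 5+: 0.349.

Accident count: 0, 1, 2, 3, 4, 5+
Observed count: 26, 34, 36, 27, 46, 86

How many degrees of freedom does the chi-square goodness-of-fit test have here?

3

There are k = 6 categories and 2 parameters estimated from the data, so df = 6 − 1 − 2 = 3.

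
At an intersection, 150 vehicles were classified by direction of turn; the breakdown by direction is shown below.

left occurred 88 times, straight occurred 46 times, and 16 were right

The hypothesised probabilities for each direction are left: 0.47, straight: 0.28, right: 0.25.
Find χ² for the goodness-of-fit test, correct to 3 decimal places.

Expected counts E_i = n·p_i: 150×0.47 = 70.5, 150×0.28 = 42, 150×0.25 = 37.5.
left: (88 − 70.5)²/70.5 = 306.25/70.5 = 4.3440
straight: (46 − 42)²/42 = 16/42 = 0.3810
right: (16 − 37.5)²/37.5 = 462.25/37.5 = 12.3267
Sum = 17.052

17.052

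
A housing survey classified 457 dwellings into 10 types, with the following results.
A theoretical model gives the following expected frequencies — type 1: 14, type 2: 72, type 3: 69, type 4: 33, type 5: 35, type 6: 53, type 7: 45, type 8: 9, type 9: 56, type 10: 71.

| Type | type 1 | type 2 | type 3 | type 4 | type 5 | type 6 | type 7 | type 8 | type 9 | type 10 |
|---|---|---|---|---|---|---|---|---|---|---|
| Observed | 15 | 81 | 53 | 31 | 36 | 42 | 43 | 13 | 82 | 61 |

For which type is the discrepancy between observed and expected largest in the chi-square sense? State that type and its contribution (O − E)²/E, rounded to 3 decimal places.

type 9, 12.071

χ² = (15−14)²/14 + (81−72)²/72 + (53−69)²/69 + (31−33)²/33 + (36−35)²/35 + (42−53)²/53 + (43−45)²/45 + (13−9)²/9 + (82−56)²/56 + (61−71)²/71
   = 0.0714 + 1.1250 + 3.7101 + 0.1212 + 0.0286 + 2.2830 + 0.0889 + 1.7778 + 12.0714 + 1.4085
The largest term is for type 9: 12.071.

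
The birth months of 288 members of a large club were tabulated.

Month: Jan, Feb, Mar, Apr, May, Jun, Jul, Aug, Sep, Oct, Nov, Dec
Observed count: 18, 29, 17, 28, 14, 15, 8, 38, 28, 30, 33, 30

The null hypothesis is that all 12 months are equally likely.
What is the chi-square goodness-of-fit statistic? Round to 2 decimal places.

38.67

Expected count for each of the 12 categories: 288/12 = 24.
Jan: (18 − 24)²/24 = 36/24 = 1.500
Feb: (29 − 24)²/24 = 25/24 = 1.042
Mar: (17 − 24)²/24 = 49/24 = 2.042
Apr: (28 − 24)²/24 = 16/24 = 0.667
May: (14 − 24)²/24 = 100/24 = 4.167
Jun: (15 − 24)²/24 = 81/24 = 3.375
Jul: (8 − 24)²/24 = 256/24 = 10.667
Aug: (38 − 24)²/24 = 196/24 = 8.167
Sep: (28 − 24)²/24 = 16/24 = 0.667
Oct: (30 − 24)²/24 = 36/24 = 1.500
Nov: (33 − 24)²/24 = 81/24 = 3.375
Dec: (30 − 24)²/24 = 36/24 = 1.500
Sum = 38.67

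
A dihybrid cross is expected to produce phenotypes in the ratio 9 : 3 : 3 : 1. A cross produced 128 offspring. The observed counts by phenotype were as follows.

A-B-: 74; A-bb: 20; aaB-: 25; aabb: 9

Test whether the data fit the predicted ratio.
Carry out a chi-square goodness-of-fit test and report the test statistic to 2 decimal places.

0.89

Ratio total = 16. Expected counts: 128×9/16 = 72, 128×3/16 = 24, 128×3/16 = 24, 128×1/16 = 8.
χ² = (74−72)²/72 + (20−24)²/24 + (25−24)²/24 + (9−8)²/8
   = 0.056 + 0.667 + 0.042 + 0.125
Sum = 0.89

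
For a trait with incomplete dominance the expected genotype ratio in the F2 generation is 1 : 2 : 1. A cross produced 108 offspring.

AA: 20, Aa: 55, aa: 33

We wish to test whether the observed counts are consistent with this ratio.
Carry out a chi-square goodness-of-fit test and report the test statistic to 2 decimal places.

3.17

Ratio total = 4. Expected counts: 108×1/4 = 27, 108×2/4 = 54, 108×1/4 = 27.
AA: (20 − 27)²/27 = 49/27 = 1.815
Aa: (55 − 54)²/54 = 1/54 = 0.019
aa: (33 − 27)²/27 = 36/27 = 1.333
Sum = 3.17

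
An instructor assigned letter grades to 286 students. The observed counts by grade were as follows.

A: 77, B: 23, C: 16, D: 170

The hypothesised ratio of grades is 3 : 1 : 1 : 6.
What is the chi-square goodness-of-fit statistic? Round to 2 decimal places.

5.46

Ratio total = 11. Expected counts: 286×3/11 = 78, 286×1/11 = 26, 286×1/11 = 26, 286×6/11 = 156.
χ² = (77−78)²/78 + (23−26)²/26 + (16−26)²/26 + (170−156)²/156
   = 0.013 + 0.346 + 3.846 + 1.256
Sum = 5.46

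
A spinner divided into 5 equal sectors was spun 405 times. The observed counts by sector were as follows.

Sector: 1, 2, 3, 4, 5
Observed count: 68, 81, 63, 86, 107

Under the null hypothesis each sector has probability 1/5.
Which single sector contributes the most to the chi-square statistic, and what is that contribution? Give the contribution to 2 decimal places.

Under H₀ each category has probability 1/5, so each expected count is 405/5 = 81.
1: (68 − 81)²/81 = 169/81 = 2.086
2: (81 − 81)²/81 = 0/81 = 0.000
3: (63 − 81)²/81 = 324/81 = 4.000
4: (86 − 81)²/81 = 25/81 = 0.309
5: (107 − 81)²/81 = 676/81 = 8.346
The largest term is for 5: 8.35.

5, 8.35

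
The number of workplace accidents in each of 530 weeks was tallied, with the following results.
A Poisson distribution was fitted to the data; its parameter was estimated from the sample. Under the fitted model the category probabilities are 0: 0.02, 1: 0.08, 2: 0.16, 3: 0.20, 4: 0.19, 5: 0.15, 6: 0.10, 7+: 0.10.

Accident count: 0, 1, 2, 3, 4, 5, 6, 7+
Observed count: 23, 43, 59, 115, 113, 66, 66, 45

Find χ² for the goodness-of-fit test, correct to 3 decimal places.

31.319

Expected counts E_i = n·p_i: 530×0.02 = 10.6, 530×0.08 = 42.4, 530×0.16 = 84.8, 530×0.20 = 106, 530×0.19 = 100.7, 530×0.15 = 79.5, 530×0.10 = 53, 530×0.10 = 53.
cat         O        E   (O−E)²/E
0          23     10.6    14.5057
1          43     42.4     0.0085
2          59     84.8     7.8495
3         115      106     0.7642
4         113    100.7     1.5024
5          66     79.5     2.2925
6          66       53     3.1887
7+         45       53     1.2075
Sum = 31.319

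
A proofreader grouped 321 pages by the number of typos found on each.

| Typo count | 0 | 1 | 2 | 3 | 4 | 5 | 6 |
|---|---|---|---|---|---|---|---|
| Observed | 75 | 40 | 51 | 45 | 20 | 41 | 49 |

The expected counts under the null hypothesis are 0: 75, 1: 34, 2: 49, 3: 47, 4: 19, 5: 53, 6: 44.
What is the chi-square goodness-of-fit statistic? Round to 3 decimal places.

χ² = (75−75)²/75 + (40−34)²/34 + (51−49)²/49 + (45−47)²/47 + (20−19)²/19 + (41−53)²/53 + (49−44)²/44
   = 0.0000 + 1.0588 + 0.0816 + 0.0851 + 0.0526 + 2.7170 + 0.5682
Sum = 4.563

4.563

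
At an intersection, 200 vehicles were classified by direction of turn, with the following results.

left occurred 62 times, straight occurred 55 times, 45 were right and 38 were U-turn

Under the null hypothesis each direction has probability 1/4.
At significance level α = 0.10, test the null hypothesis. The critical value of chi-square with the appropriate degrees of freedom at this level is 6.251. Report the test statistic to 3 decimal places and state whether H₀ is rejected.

6.760; reject

Expected count for each of the 4 categories: 200/4 = 50.
cat           O        E   (O−E)²/E
left         62       50     2.8800
straight     55       50     0.5000
right        45       50     0.5000
U-turn       38       50     2.8800
Sum = 6.760
df = 3. Since 6.760 > 6.251, we reject H₀.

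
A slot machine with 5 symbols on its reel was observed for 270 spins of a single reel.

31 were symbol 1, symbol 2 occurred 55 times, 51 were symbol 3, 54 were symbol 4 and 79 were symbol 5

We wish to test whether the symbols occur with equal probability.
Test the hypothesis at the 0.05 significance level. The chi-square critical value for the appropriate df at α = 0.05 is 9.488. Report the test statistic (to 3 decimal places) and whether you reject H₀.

Under H₀ each category has probability 1/5, so each expected count is 270/5 = 54.
symbol 1: (31 − 54)²/54 = 529/54 = 9.7963
symbol 2: (55 − 54)²/54 = 1/54 = 0.0185
symbol 3: (51 − 54)²/54 = 9/54 = 0.1667
symbol 4: (54 − 54)²/54 = 0/54 = 0.0000
symbol 5: (79 − 54)²/54 = 625/54 = 11.5741
Sum = 21.556
df = 4. Since 21.556 > 9.488, we reject H₀.

21.556; reject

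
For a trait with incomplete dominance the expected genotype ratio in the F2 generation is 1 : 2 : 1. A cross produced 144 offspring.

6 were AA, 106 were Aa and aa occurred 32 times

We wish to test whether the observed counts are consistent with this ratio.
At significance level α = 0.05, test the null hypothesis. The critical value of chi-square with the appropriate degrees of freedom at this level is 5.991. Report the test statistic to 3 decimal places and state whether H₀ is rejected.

41.500; reject

Ratio total = 4. Expected counts: 144×1/4 = 36, 144×2/4 = 72, 144×1/4 = 36.
χ² = (6−36)²/36 + (106−72)²/72 + (32−36)²/36
   = 25.0000 + 16.0556 + 0.4444
Sum = 41.500
df = 2. Since 41.500 > 5.991, we reject H₀.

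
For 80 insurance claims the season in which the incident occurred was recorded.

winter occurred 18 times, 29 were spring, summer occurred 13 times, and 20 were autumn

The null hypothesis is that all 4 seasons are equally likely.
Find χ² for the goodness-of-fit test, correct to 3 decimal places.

6.700

Under H₀ each category has probability 1/4, so each expected count is 80/4 = 20.
χ² = (18−20)²/20 + (29−20)²/20 + (13−20)²/20 + (20−20)²/20
   = 0.2000 + 4.0500 + 2.4500 + 0.0000
Sum = 6.700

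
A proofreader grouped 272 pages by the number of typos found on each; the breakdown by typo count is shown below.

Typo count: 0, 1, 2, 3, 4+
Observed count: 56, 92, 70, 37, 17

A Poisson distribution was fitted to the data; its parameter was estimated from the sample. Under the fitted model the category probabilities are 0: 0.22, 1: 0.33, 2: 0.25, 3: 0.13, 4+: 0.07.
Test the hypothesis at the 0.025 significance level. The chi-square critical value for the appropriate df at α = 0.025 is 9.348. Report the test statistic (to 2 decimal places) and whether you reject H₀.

Expected counts E_i = n·p_i: 272×0.22 = 59.84, 272×0.33 = 89.76, 272×0.25 = 68, 272×0.13 = 35.36, 272×0.07 = 19.04.
0: (56 − 59.84)²/59.84 = 14.7456/59.84 = 0.246
1: (92 − 89.76)²/89.76 = 5.0176/89.76 = 0.056
2: (70 − 68)²/68 = 4/68 = 0.059
3: (37 − 35.36)²/35.36 = 2.6896/35.36 = 0.076
4+: (17 − 19.04)²/19.04 = 4.1616/19.04 = 0.219
Sum = 0.66
df = 3. Since 0.66 < 9.348, we do not reject H₀.

0.66; do not reject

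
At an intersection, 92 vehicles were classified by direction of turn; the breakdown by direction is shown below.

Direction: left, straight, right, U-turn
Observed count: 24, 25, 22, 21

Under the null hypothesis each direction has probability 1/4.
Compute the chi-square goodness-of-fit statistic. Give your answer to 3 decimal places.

Under H₀ each category has probability 1/4, so each expected count is 92/4 = 23.
left: (24 − 23)²/23 = 1/23 = 0.0435
straight: (25 − 23)²/23 = 4/23 = 0.1739
right: (22 − 23)²/23 = 1/23 = 0.0435
U-turn: (21 − 23)²/23 = 4/23 = 0.1739
Sum = 0.435

0.435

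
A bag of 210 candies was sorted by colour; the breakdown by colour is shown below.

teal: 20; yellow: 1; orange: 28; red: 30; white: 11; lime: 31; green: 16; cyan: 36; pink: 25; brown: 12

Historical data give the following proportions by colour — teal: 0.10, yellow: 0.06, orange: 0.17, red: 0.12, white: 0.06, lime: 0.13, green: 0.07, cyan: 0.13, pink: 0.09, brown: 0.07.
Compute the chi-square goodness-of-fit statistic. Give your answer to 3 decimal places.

19.359

Expected counts E_i = n·p_i: 210×0.10 = 21, 210×0.06 = 12.6, 210×0.17 = 35.7, 210×0.12 = 25.2, 210×0.06 = 12.6, 210×0.13 = 27.3, 210×0.07 = 14.7, 210×0.13 = 27.3, 210×0.09 = 18.9, 210×0.07 = 14.7.
teal: (20 − 21)²/21 = 1/21 = 0.0476
yellow: (1 − 12.6)²/12.6 = 134.56/12.6 = 10.6794
orange: (28 − 35.7)²/35.7 = 59.29/35.7 = 1.6608
red: (30 − 25.2)²/25.2 = 23.04/25.2 = 0.9143
white: (11 − 12.6)²/12.6 = 2.56/12.6 = 0.2032
lime: (31 − 27.3)²/27.3 = 13.69/27.3 = 0.5015
green: (16 − 14.7)²/14.7 = 1.69/14.7 = 0.1150
cyan: (36 − 27.3)²/27.3 = 75.69/27.3 = 2.7725
pink: (25 − 18.9)²/18.9 = 37.21/18.9 = 1.9688
brown: (12 − 14.7)²/14.7 = 7.29/14.7 = 0.4959
Sum = 19.359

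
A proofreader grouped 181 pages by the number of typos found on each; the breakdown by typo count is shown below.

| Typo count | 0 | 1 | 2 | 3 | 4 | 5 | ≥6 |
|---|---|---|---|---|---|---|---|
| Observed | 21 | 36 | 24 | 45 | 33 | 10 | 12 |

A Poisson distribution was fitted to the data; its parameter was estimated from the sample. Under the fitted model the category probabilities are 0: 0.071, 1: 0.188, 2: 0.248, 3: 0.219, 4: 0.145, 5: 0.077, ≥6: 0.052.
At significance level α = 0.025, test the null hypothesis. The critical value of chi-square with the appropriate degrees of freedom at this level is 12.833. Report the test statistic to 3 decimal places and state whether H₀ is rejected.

19.289; reject

Expected counts E_i = n·p_i: 181×0.071 = 12.851, 181×0.188 = 34.028, 181×0.248 = 44.888, 181×0.219 = 39.639, 181×0.145 = 26.245, 181×0.077 = 13.937, 181×0.052 = 9.412.
0: (21 − 12.851)²/12.851 = 66.406201/12.851 = 5.1674
1: (36 − 34.028)²/34.028 = 3.888784/34.028 = 0.1143
2: (24 − 44.888)²/44.888 = 436.308544/44.888 = 9.7199
3: (45 − 39.639)²/39.639 = 28.740321/39.639 = 0.7251
4: (33 − 26.245)²/26.245 = 45.630025/26.245 = 1.7386
5: (10 − 13.937)²/13.937 = 15.499969/13.937 = 1.1121
≥6: (12 − 9.412)²/9.412 = 6.697744/9.412 = 0.7116
Sum = 19.289
df = 5. Since 19.289 > 12.833, we reject H₀.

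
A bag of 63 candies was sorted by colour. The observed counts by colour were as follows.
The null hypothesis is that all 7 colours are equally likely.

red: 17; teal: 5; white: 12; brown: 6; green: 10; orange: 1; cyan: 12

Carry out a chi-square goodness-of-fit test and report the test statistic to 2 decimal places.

Expected count for each of the 7 categories: 63/7 = 9.
χ² = (17−9)²/9 + (5−9)²/9 + (12−9)²/9 + (6−9)²/9 + (10−9)²/9 + (1−9)²/9 + (12−9)²/9
   = 7.111 + 1.778 + 1.000 + 1.000 + 0.111 + 7.111 + 1.000
Sum = 19.11

19.11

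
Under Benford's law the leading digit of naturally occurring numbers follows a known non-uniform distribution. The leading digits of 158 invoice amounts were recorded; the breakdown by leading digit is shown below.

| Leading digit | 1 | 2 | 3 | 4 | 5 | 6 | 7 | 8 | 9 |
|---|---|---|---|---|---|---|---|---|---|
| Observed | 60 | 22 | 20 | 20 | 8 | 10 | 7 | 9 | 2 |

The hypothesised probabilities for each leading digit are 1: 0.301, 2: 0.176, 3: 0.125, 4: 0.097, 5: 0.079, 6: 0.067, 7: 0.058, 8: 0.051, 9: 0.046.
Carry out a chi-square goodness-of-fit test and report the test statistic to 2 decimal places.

Expected counts E_i = n·p_i: 158×0.301 = 47.558, 158×0.176 = 27.808, 158×0.125 = 19.75, 158×0.097 = 15.326, 158×0.079 = 12.482, 158×0.067 = 10.586, 158×0.058 = 9.164, 158×0.051 = 8.058, 158×0.046 = 7.268.
χ² = (60−47.558)²/47.558 + (22−27.808)²/27.808 + (20−19.75)²/19.75 + (20−15.326)²/15.326 + (8−12.482)²/12.482 + (10−10.586)²/10.586 + (7−9.164)²/9.164 + (9−8.058)²/8.058 + (2−7.268)²/7.268
   = 3.255 + 1.213 + 0.003 + 1.425 + 1.609 + 0.032 + 0.511 + 0.110 + 3.818
Sum = 11.98

11.98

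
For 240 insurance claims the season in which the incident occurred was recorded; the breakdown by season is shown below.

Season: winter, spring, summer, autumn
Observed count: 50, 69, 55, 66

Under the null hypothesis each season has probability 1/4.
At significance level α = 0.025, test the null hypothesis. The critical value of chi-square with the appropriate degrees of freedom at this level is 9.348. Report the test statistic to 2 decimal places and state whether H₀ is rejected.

Expected count for each of the 4 categories: 240/4 = 60.
winter: (50 − 60)²/60 = 100/60 = 1.667
spring: (69 − 60)²/60 = 81/60 = 1.350
summer: (55 − 60)²/60 = 25/60 = 0.417
autumn: (66 − 60)²/60 = 36/60 = 0.600
Sum = 4.03
df = 3. Since 4.03 < 9.348, we do not reject H₀.

4.03; do not reject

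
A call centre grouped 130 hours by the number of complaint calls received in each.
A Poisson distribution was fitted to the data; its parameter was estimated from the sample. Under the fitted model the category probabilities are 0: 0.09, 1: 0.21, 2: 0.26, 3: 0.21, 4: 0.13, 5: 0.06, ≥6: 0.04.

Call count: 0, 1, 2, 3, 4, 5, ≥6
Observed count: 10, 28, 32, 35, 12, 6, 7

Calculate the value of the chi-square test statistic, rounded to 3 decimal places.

Expected counts E_i = n·p_i: 130×0.09 = 11.7, 130×0.21 = 27.3, 130×0.26 = 33.8, 130×0.21 = 27.3, 130×0.13 = 16.9, 130×0.06 = 7.8, 130×0.04 = 5.2.
0: (10 − 11.7)²/11.7 = 2.89/11.7 = 0.2470
1: (28 − 27.3)²/27.3 = 0.49/27.3 = 0.0179
2: (32 − 33.8)²/33.8 = 3.24/33.8 = 0.0959
3: (35 − 27.3)²/27.3 = 59.29/27.3 = 2.1718
4: (12 − 16.9)²/16.9 = 24.01/16.9 = 1.4207
5: (6 − 7.8)²/7.8 = 3.24/7.8 = 0.4154
≥6: (7 − 5.2)²/5.2 = 3.24/5.2 = 0.6231
Sum = 4.992

4.992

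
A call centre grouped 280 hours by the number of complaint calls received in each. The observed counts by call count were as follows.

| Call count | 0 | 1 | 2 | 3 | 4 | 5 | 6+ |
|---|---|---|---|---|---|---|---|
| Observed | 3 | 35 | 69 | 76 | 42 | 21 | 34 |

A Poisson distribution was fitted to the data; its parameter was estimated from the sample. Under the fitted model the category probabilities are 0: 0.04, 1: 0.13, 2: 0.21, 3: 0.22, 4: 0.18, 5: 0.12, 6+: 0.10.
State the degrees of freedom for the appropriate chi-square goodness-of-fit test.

There are k = 7 categories and 1 parameter estimated from the data, so df = 7 − 1 − 1 = 5.

5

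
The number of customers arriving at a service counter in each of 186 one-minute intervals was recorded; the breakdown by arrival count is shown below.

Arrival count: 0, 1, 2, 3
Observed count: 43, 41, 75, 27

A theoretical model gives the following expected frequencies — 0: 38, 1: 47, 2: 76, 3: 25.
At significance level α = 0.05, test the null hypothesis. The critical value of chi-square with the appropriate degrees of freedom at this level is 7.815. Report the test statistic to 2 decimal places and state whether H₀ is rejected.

1.60; do not reject

χ² = (43−38)²/38 + (41−47)²/47 + (75−76)²/76 + (27−25)²/25
   = 0.658 + 0.766 + 0.013 + 0.160
Sum = 1.60
df = 3. Since 1.60 < 7.815, we do not reject H₀.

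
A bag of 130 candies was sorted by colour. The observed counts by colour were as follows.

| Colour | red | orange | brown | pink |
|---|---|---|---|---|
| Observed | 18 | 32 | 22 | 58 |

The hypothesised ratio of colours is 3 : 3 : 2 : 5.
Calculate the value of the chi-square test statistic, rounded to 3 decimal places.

6.413

Ratio total = 13. Expected counts: 130×3/13 = 30, 130×3/13 = 30, 130×2/13 = 20, 130×5/13 = 50.
red: (18 − 30)²/30 = 144/30 = 4.8000
orange: (32 − 30)²/30 = 4/30 = 0.1333
brown: (22 − 20)²/20 = 4/20 = 0.2000
pink: (58 − 50)²/50 = 64/50 = 1.2800
Sum = 6.413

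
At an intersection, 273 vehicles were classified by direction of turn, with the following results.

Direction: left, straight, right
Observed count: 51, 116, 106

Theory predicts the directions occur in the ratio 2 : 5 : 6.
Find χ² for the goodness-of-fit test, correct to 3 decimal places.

Ratio total = 13. Expected counts: 273×2/13 = 42, 273×5/13 = 105, 273×6/13 = 126.
cat           O        E   (O−E)²/E
left         51       42     1.9286
straight    116      105     1.1524
right       106      126     3.1746
Sum = 6.256

6.256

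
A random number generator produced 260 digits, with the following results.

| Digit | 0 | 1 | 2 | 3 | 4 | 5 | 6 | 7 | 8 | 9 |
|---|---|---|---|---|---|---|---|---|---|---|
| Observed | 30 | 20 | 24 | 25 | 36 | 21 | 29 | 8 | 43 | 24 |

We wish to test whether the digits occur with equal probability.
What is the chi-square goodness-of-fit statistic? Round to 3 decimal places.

31.077

Under H₀ each category has probability 1/10, so each expected count is 260/10 = 26.
χ² = (30−26)²/26 + (20−26)²/26 + (24−26)²/26 + (25−26)²/26 + (36−26)²/26 + (21−26)²/26 + (29−26)²/26 + (8−26)²/26 + (43−26)²/26 + (24−26)²/26
   = 0.6154 + 1.3846 + 0.1538 + 0.0385 + 3.8462 + 0.9615 + 0.3462 + 12.4615 + 11.1154 + 0.1538
Sum = 31.077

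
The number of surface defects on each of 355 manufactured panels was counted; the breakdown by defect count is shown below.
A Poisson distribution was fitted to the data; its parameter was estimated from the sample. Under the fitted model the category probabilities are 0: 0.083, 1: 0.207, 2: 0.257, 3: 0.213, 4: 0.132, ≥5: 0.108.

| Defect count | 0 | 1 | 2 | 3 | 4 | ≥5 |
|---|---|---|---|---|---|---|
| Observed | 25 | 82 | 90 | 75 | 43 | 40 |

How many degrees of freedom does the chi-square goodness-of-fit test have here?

There are k = 6 categories and 1 parameter estimated from the data, so df = 6 − 1 − 1 = 4.

4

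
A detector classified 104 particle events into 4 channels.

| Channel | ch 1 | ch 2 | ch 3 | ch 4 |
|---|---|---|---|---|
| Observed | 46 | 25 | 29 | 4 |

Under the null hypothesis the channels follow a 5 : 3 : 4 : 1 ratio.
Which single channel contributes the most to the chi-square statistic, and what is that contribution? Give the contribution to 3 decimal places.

Ratio total = 13. Expected counts: 104×5/13 = 40, 104×3/13 = 24, 104×4/13 = 32, 104×1/13 = 8.
ch 1: (46 − 40)²/40 = 36/40 = 0.9000
ch 2: (25 − 24)²/24 = 1/24 = 0.0417
ch 3: (29 − 32)²/32 = 9/32 = 0.2813
ch 4: (4 − 8)²/8 = 16/8 = 2.0000
The largest term is for ch 4: 2.000.

ch 4, 2.000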